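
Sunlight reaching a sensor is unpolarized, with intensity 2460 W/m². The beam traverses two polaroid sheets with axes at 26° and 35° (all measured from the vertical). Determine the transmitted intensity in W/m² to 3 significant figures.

Unpolarized light through the first polarizer → I₁ = 2460 W/m²/2 = 1230 W/m², polarized at 26°.
I₂ = I₁ · cos²(9°) = 1230 · 0.9755 = 1200 W/m².

I ≈ 1200 W/m²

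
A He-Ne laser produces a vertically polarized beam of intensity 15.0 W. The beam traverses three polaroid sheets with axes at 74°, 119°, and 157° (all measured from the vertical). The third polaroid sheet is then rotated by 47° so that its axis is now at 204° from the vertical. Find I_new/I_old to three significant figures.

Before rotation:
By Malus's law, I₁ = I₀ cos²(74° − 0°) = I₀ cos²(74°) = 0.07598 I₀.
I₂ = I₁ cos²(119° − 74°) = 0.07598 I₀ · cos²(45°) = 0.03799 I₀.
I₃ = I₂ cos²(157° − 119°) = 0.03799 I₀ · cos²(38°) = 0.02359 I₀.
After rotation:
I₁ = I₀ cos²(74° − 0°) = I₀ cos²(74°) = 0.07598 I₀.
I₂ = I₁ cos²(119° − 74°) = 0.07598 I₀ · cos²(45°) = 0.03799 I₀.
I₃ = I₂ cos²(204° − 119°) = 0.03799 I₀ · cos²(85°) = 0.0002886 I₀.
Ratio = 0.0002886 / 0.02359 = 0.01223.

I_new/I_old ≈ 0.0122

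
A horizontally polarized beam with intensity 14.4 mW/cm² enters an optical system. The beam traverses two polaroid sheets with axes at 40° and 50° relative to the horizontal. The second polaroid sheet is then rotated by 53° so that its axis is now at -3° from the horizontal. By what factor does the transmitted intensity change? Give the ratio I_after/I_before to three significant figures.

I_new/I_old ≈ 0.552

Before rotation:
I₁ = I₀ cos²(40° − 0°) = I₀ cos²(40°) = 0.5868 I₀.
I₂ = I₁ cos²(50° − 40°) = 0.5868 I₀ · cos²(10°) = 0.5691 I₀.
After rotation:
I₁ = I₀ cos²(40° − 0°) = I₀ cos²(40°) = 0.5868 I₀.
I₂ = I₁ cos²(-3° − 40°) = 0.5868 I₀ · cos²(43°) = 0.3139 I₀.
Ratio = 0.3139 / 0.5691 = 0.5515.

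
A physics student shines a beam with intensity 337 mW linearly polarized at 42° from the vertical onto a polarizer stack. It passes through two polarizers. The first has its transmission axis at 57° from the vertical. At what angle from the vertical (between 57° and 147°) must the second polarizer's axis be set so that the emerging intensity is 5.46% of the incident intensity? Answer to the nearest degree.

By Malus's law, I₁ = I₀ cos²(57° − 42°) = I₀ cos²(15°) = 0.933 I₀.
Need I₂/I₀ = 0.0546, so cos²(θ − 57°) = 0.0546 / 0.933 = 0.05852.
θ − 57° = arccos(√0.05852) = 76.0°, giving θ ≈ 57 + 76.0 = 133.0°.

θ ≈ 133°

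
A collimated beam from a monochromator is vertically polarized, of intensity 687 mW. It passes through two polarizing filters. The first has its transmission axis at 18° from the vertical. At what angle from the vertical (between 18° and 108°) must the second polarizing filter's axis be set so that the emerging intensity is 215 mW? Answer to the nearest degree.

By Malus's law, I₁ = I₀ cos²(18° − 0°) = I₀ cos²(18°) = 0.9045 I₀.
Target fraction: 215 / 687 mW = 0.313 of I₀.
Need I₂/I₀ = 0.313, so cos²(θ − 18°) = 0.313 / 0.9045 = 0.346.
θ − 18° = arccos(√0.346) = 54.0°, giving θ ≈ 18 + 54.0 = 72.0°.

θ ≈ 72°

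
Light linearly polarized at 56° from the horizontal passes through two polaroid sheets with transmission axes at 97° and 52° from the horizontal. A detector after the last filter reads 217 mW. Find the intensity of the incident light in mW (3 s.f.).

I₀ ≈ 762 mW

By Malus's law, I₁ = I₀ cos²(97° − 56°) = I₀ cos²(41°) = 0.5696 I₀.
I₂ = I₁ cos²(52° − 97°) = 0.5696 I₀ · cos²(45°) = 0.2848 I₀.
So 217 mW = 0.2848 I₀, giving I₀ = 217/0.2848 = 762 mW.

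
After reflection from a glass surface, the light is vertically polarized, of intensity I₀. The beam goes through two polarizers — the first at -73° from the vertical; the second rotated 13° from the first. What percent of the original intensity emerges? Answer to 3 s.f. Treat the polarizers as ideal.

By Malus's law, I₁ = I₀ cos²(-73° − 0°) = I₀ cos²(73°) = 0.08548 I₀.
I₂ = I₁ cos²(13°) = 0.08548 · 0.9494 I₀ = 0.08116 I₀.
That is 8.116% of the incident intensity.

≈ 8.12%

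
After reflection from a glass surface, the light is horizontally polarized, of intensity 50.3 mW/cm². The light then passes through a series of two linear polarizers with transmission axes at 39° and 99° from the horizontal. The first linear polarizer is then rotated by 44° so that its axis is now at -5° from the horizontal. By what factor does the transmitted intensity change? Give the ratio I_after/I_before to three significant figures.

Before rotation:
By Malus's law, I₁ = I₀ cos²(39° − 0°) = I₀ cos²(39°) = 0.604 I₀.
I₂ = I₁ cos²(99° − 39°) = 0.604 I₀ · cos²(60°) = 0.151 I₀.
After rotation:
I₁ = I₀ cos²(-5° − 0°) = I₀ cos²(5°) = 0.9924 I₀.
Angle between axes 1 and 2: 76°. I₂ = 0.9924 I₀ · cos²(76°) = 0.05808 I₀.
Ratio = 0.05808 / 0.151 = 0.3847.

I_new/I_old ≈ 0.385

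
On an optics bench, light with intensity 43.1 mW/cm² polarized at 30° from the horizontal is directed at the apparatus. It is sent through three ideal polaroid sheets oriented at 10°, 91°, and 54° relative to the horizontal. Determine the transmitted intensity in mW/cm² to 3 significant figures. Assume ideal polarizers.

I ≈ 0.594 mW/cm²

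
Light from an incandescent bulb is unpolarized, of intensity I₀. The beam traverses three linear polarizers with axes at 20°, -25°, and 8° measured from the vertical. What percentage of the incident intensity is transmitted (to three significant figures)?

≈ 17.6%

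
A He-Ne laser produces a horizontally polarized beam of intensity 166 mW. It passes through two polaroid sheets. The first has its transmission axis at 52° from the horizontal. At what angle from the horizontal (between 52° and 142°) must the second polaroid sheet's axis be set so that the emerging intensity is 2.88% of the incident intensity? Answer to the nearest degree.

I₁ = I₀ cos²(52° − 0°) = I₀ cos²(52°) = 0.379 I₀.
Need I₂/I₀ = 0.0288, so cos²(θ − 52°) = 0.0288 / 0.379 = 0.07598.
θ − 52° = arccos(√0.07598) = 74.0°, giving θ ≈ 52 + 74.0 = 126.0°.

θ ≈ 126°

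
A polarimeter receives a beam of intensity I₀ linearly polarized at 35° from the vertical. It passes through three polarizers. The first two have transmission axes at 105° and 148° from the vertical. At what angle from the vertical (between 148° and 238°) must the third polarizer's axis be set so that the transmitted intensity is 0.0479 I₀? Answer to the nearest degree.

θ ≈ 177°

I₁ = I₀ cos²(105° − 35°) = I₀ cos²(70°) = 0.117 I₀.
I₂ = I₁ cos²(148° − 105°) = 0.117 I₀ · cos²(43°) = 0.06257 I₀.
Need I₃/I₀ = 0.0479, so cos²(θ − 148°) = 0.0479 / 0.06257 = 0.7656.
θ − 148° = arccos(√0.7656) = 29.0°, giving θ ≈ 148 + 29.0 = 177.0°.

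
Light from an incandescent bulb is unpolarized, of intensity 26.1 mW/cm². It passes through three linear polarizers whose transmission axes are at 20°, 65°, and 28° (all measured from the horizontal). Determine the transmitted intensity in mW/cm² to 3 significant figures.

I ≈ 4.16 mW/cm²

Unpolarized light through the first polarizer → I₁ = 26.1 mW/cm²/2 = 13.05 mW/cm², polarized at 20°.
I₂ = I₁ · cos²(45°) = 13.05 · 0.5 = 6.525 mW/cm².
I₃ = I₂ · cos²(37°) = 6.525 · 0.6378 = 4.162 mW/cm².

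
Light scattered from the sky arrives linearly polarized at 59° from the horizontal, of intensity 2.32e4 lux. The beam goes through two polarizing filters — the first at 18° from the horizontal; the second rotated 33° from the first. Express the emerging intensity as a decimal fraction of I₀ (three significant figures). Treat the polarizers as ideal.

I/I₀ ≈ 0.401

By Malus's law, I₁ = 2.32e4 lux · cos²(41°) = 1.321e+04 lux.
I₂ = I₁ · cos²(33°) = 1.321e+04 · 0.7034 = 9295 lux.
Transmitted fraction = 0.4006.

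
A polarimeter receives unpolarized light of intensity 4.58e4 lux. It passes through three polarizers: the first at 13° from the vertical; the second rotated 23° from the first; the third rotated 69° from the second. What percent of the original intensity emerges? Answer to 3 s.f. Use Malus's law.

Unpolarized light through the first polarizer → I₁ = 4.58e4 lux/2 = 2.29e+04 lux, polarized at 13°.
I₂ = I₁ · cos²(23°) = 2.29e+04 · 0.8473 = 1.94e+04 lux.
I₃ = I₂ · cos²(69°) = 1.94e+04 · 0.1284 = 2492 lux.
That is 5.441% of the incident intensity.

≈ 5.44%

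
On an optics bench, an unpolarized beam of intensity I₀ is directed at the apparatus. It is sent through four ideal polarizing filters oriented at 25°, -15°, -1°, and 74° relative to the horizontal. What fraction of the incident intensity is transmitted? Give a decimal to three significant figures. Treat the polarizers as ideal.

Unpolarized light through the first polarizer → I₁ = ½ I₀, now polarized at 25°.
I₂ = I₁ cos²(-15° − 25°) = 0.5 I₀ · cos²(40°) = 0.2934 I₀.
I₃ = I₂ cos²(-1° + 15°) = 0.2934 I₀ · cos²(14°) = 0.2762 I₀.
I₄ = I₃ cos²(74° + 1°) = 0.2762 I₀ · cos²(75°) = 0.0185 I₀.
Transmitted fraction = 0.0185.

≈ 0.0185 I₀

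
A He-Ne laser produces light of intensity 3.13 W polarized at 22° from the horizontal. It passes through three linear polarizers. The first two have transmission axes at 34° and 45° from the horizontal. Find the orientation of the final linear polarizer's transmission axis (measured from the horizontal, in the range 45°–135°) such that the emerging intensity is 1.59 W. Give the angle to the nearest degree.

θ ≈ 87°

By Malus's law, I₁ = I₀ cos²(34° − 22°) = I₀ cos²(12°) = 0.9568 I₀.
I₂ = I₁ cos²(45° − 34°) = 0.9568 I₀ · cos²(11°) = 0.9219 I₀.
Target fraction: 1.59 / 3.13 W = 0.508 of I₀.
Need I₃/I₀ = 0.508, so cos²(θ − 45°) = 0.508 / 0.9219 = 0.551.
θ − 45° = arccos(√0.551) = 42.1°, giving θ ≈ 45 + 42.1 = 87.1°.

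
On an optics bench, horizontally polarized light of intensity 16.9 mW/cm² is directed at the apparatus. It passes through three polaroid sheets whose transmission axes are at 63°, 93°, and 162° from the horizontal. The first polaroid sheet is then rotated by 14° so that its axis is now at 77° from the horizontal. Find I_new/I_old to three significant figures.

I_new/I_old ≈ 0.302

Before rotation:
By Malus's law, I₁ = I₀ cos²(63° − 0°) = I₀ cos²(63°) = 0.2061 I₀.
I₂ = I₁ cos²(93° − 63°) = 0.2061 I₀ · cos²(30°) = 0.1546 I₀.
I₃ = I₂ cos²(162° − 93°) = 0.1546 I₀ · cos²(69°) = 0.01985 I₀.
After rotation:
I₁ = I₀ cos²(77° − 0°) = I₀ cos²(77°) = 0.0506 I₀.
I₂ = I₁ cos²(93° − 77°) = 0.0506 I₀ · cos²(16°) = 0.04676 I₀.
I₃ = I₂ cos²(162° − 93°) = 0.04676 I₀ · cos²(69°) = 0.006005 I₀.
Ratio = 0.006005 / 0.01985 = 0.3025.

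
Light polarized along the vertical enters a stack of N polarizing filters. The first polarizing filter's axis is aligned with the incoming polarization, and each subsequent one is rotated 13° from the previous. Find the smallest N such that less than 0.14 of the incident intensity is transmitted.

N = 39

First polarizer is aligned with the polarization: full transmission.
Each further stage multiplies by cos²(13°) = 0.9494.
After N polarizers: T = 0.9494^(N−1). Require T < 0.14 ⇒ N−1 > ln(0.14)/ln(0.9494) = 37.86, so N−1 ≥ 38 and N = 39.
Check: N=39 gives T = 0.139 < 0.14; N=38 gives T = 0.1464.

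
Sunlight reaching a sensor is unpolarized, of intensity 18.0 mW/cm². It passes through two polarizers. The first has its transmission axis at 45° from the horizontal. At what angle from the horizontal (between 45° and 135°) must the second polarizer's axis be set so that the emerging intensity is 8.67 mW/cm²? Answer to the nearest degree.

Unpolarized light through the first polarizer → I₁ = ½ I₀, now polarized at 45°.
Target fraction: 8.67 / 18.0 mW/cm² = 0.4817 of I₀.
Need I₂/I₀ = 0.4817, so cos²(θ − 45°) = 0.4817 / 0.5 = 0.9633.
θ − 45° = arccos(√0.9633) = 11.0°, giving θ ≈ 45 + 11.0 = 56.0°.

θ ≈ 56°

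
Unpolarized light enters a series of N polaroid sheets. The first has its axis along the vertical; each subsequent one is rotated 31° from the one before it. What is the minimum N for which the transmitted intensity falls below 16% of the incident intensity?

N = 5

First polarizer halves the unpolarized light: factor 1/2.
Each further stage multiplies by cos²(31°) = 0.7347.
After N polarizers: T = 0.5·0.7347^(N−1). Require T < 0.16 ⇒ N−1 > ln(0.16/0.5)/ln(0.7347) = 3.70, so N−1 ≥ 4 and N = 5.
Check: N=5 gives T = 0.1457 < 0.16; N=4 gives T = 0.1983.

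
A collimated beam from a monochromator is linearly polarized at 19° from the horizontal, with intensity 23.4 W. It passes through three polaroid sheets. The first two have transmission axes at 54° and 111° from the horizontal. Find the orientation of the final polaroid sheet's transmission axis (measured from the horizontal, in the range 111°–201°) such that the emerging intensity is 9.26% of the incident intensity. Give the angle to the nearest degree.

θ ≈ 158°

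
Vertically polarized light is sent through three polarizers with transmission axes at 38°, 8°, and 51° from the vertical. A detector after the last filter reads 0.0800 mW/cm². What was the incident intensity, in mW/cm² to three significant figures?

By Malus's law, I₁ = I₀ cos²(38° − 0°) = I₀ cos²(38°) = 0.621 I₀.
I₂ = I₁ cos²(8° − 38°) = 0.621 I₀ · cos²(30°) = 0.4657 I₀.
I₃ = I₂ cos²(51° − 8°) = 0.4657 I₀ · cos²(43°) = 0.2491 I₀.
So 0.0800 mW/cm² = 0.2491 I₀, giving I₀ = 0.0800/0.2491 = 0.3212 mW/cm².

I₀ ≈ 0.321 mW/cm²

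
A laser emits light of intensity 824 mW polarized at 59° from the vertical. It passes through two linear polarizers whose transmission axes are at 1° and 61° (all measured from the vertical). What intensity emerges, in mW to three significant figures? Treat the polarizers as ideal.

I₁ = 824 mW · cos²(58°) = 231.4 mW.
I₂ = I₁ · cos²(60°) = 231.4 · 0.25 = 57.85 mW.

I ≈ 57.8 mW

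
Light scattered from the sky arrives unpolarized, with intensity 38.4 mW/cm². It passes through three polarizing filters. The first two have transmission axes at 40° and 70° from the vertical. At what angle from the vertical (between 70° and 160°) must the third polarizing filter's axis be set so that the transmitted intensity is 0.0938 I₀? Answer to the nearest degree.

Unpolarized light through the first polarizer → I₁ = ½ I₀, now polarized at 40°.
I₂ = I₁ cos²(70° − 40°) = 0.5 I₀ · cos²(30°) = 0.375 I₀.
Need I₃/I₀ = 0.0938, so cos²(θ − 70°) = 0.0938 / 0.375 = 0.2501.
θ − 70° = arccos(√0.2501) = 60.0°, giving θ ≈ 70 + 60.0 = 130.0°.

θ ≈ 130°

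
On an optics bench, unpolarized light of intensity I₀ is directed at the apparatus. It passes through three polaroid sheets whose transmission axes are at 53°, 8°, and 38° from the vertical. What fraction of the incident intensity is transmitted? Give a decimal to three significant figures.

Unpolarized light through the first polarizer → I₁ = ½ I₀, now polarized at 53°.
I₂ = I₁ cos²(8° − 53°) = 0.5 I₀ · cos²(45°) = 0.25 I₀.
I₃ = I₂ cos²(38° − 8°) = 0.25 I₀ · cos²(30°) = 0.1875 I₀.
Transmitted fraction = 0.1875.

≈ 0.188 I₀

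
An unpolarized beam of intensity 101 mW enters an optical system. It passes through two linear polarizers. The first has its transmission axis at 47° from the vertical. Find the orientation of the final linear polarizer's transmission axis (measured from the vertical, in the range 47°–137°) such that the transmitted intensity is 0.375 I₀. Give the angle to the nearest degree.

Unpolarized light through the first polarizer → I₁ = ½ I₀, now polarized at 47°.
Need I₂/I₀ = 0.375, so cos²(θ − 47°) = 0.375 / 0.5 = 0.75.
θ − 47° = arccos(√0.75) = 30.0°, giving θ ≈ 47 + 30.0 = 77.0°.

θ ≈ 77°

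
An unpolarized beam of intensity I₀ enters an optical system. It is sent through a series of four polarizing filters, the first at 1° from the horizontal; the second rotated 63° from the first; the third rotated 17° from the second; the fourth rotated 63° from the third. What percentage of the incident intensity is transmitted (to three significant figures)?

≈ 1.94%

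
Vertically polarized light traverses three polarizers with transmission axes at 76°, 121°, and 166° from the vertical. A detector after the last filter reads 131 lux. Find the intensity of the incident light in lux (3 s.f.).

I₀ ≈ 8950 lux

I₁ = I₀ cos²(76° − 0°) = I₀ cos²(76°) = 0.05853 I₀.
I₂ = I₁ cos²(121° − 76°) = 0.05853 I₀ · cos²(45°) = 0.02926 I₀.
I₃ = I₂ cos²(166° − 121°) = 0.02926 I₀ · cos²(45°) = 0.01463 I₀.
So 131 lux = 0.01463 I₀, giving I₀ = 131/0.01463 = 8953 lux.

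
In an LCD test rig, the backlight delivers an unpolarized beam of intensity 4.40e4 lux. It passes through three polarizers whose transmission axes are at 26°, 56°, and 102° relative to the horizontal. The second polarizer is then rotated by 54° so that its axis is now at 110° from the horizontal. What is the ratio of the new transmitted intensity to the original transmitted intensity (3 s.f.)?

I_new/I_old ≈ 0.0296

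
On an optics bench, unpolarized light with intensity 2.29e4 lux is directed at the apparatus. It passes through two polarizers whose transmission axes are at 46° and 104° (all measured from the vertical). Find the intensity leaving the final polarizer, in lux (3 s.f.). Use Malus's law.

I ≈ 3220 lux

Unpolarized light through the first polarizer → I₁ = 2.29e4 lux/2 = 1.145e+04 lux, polarized at 46°.
I₂ = I₁ · cos²(58°) = 1.145e+04 · 0.2808 = 3215 lux.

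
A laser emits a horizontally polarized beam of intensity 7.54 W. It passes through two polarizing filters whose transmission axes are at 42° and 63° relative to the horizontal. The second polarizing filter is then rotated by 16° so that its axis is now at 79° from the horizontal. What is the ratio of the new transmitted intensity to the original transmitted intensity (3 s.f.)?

Before rotation:
I₁ = I₀ cos²(42° − 0°) = I₀ cos²(42°) = 0.5523 I₀.
I₂ = I₁ cos²(63° − 42°) = 0.5523 I₀ · cos²(21°) = 0.4813 I₀.
After rotation:
I₁ = I₀ cos²(42° − 0°) = I₀ cos²(42°) = 0.5523 I₀.
I₂ = I₁ cos²(79° − 42°) = 0.5523 I₀ · cos²(37°) = 0.3522 I₀.
Ratio = 0.3522 / 0.4813 = 0.7318.

I_new/I_old ≈ 0.732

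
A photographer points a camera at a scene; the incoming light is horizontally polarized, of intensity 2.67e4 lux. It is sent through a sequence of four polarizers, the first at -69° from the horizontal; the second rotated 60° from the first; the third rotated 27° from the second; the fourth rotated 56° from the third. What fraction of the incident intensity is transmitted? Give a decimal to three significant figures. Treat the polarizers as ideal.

By Malus's law, I₁ = 2.67e4 lux · cos²(69°) = 3429 lux.
I₂ = I₁ · cos²(60°) = 3429 · 0.25 = 857.3 lux.
I₃ = I₂ · cos²(27°) = 857.3 · 0.7939 = 680.6 lux.
I₄ = I₃ · cos²(56°) = 680.6 · 0.3127 = 212.8 lux.
Transmitted fraction = 0.00797.

I/I₀ ≈ 0.00797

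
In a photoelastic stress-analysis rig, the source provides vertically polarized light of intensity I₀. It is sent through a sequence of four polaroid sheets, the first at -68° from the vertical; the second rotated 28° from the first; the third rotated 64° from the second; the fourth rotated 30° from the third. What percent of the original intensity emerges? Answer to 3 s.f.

I₁ = I₀ cos²(-68° − 0°) = I₀ cos²(68°) = 0.1403 I₀.
I₂ = I₁ cos²(28°) = 0.1403 · 0.7796 I₀ = 0.1094 I₀.
I₃ = I₂ cos²(64°) = 0.1094 · 0.1922 I₀ = 0.02102 I₀.
I₄ = I₃ cos²(30°) = 0.02102 · 0.75 I₀ = 0.01577 I₀.
That is 1.577% of the incident intensity.

≈ 1.58%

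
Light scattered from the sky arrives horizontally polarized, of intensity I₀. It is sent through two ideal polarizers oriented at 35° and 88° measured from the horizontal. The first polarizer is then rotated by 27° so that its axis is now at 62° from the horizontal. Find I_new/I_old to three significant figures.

Before rotation:
By Malus's law, I₁ = I₀ cos²(35° − 0°) = I₀ cos²(35°) = 0.671 I₀.
I₂ = I₁ cos²(88° − 35°) = 0.671 I₀ · cos²(53°) = 0.243 I₀.
After rotation:
I₁ = I₀ cos²(62° − 0°) = I₀ cos²(62°) = 0.2204 I₀.
I₂ = I₁ cos²(88° − 62°) = 0.2204 I₀ · cos²(26°) = 0.178 I₀.
Ratio = 0.178 / 0.243 = 0.7326.

I_new/I_old ≈ 0.733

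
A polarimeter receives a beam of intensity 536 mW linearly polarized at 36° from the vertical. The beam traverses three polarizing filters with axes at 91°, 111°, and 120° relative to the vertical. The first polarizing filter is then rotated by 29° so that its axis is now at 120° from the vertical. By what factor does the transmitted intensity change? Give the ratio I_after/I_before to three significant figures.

Before rotation:
I₁ = I₀ cos²(91° − 36°) = I₀ cos²(55°) = 0.329 I₀.
I₂ = I₁ cos²(111° − 91°) = 0.329 I₀ · cos²(20°) = 0.2905 I₀.
I₃ = I₂ cos²(120° − 111°) = 0.2905 I₀ · cos²(9°) = 0.2834 I₀.
After rotation:
I₁ = I₀ cos²(120° − 36°) = I₀ cos²(84°) = 0.01093 I₀.
I₂ = I₁ cos²(111° − 120°) = 0.01093 I₀ · cos²(9°) = 0.01066 I₀.
I₃ = I₂ cos²(120° − 111°) = 0.01066 I₀ · cos²(9°) = 0.0104 I₀.
Ratio = 0.0104 / 0.2834 = 0.03669.

I_new/I_old ≈ 0.0367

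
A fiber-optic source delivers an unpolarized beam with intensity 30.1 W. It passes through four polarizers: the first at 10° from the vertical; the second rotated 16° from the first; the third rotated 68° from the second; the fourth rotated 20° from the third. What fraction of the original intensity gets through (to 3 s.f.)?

I/I₀ ≈ 0.0573

Unpolarized light through the first polarizer → I₁ = 30.1 W/2 = 15.05 W, polarized at 10°.
I₂ = I₁ · cos²(16°) = 15.05 · 0.924 = 13.91 W.
I₃ = I₂ · cos²(68°) = 13.91 · 0.1403 = 1.952 W.
I₄ = I₃ · cos²(20°) = 1.952 · 0.883 = 1.723 W.
Transmitted fraction = 0.05725.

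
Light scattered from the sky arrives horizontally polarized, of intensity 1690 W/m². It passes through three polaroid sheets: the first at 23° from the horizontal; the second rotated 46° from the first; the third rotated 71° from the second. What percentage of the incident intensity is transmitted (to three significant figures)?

≈ 4.33%

I₁ = 1690 W/m² · cos²(23°) = 1432 W/m².
I₂ = I₁ · cos²(46°) = 1432 · 0.4826 = 691 W/m².
I₃ = I₂ · cos²(71°) = 691 · 0.106 = 73.24 W/m².
That is 4.334% of the incident intensity.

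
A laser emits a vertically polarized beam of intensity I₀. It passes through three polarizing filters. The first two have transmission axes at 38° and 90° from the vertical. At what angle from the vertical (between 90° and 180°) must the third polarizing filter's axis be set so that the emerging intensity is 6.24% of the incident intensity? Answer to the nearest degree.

θ ≈ 149°

By Malus's law, I₁ = I₀ cos²(38° − 0°) = I₀ cos²(38°) = 0.621 I₀.
I₂ = I₁ cos²(90° − 38°) = 0.621 I₀ · cos²(52°) = 0.2354 I₀.
Need I₃/I₀ = 0.0624, so cos²(θ − 90°) = 0.0624 / 0.2354 = 0.2651.
θ − 90° = arccos(√0.2651) = 59.0°, giving θ ≈ 90 + 59.0 = 149.0°.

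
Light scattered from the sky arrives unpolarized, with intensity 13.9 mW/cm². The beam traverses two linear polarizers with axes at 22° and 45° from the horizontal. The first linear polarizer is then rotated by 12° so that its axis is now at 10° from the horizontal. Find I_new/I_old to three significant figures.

I_new/I_old ≈ 0.792

Before rotation:
Unpolarized light through the first polarizer → I₁ = ½ I₀, now polarized at 22°.
I₂ = I₁ cos²(45° − 22°) = 0.5 I₀ · cos²(23°) = 0.4237 I₀.
After rotation:
Unpolarized light through the first polarizer → I₁ = ½ I₀, now polarized at 10°.
I₂ = I₁ cos²(45° − 10°) = 0.5 I₀ · cos²(35°) = 0.3355 I₀.
Ratio = 0.3355 / 0.4237 = 0.7919.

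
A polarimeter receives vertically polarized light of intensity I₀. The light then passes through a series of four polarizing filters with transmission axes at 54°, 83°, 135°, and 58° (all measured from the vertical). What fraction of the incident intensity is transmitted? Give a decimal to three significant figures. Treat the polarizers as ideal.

By Malus's law, I₁ = I₀ cos²(54° − 0°) = I₀ cos²(54°) = 0.3455 I₀.
I₂ = I₁ cos²(83° − 54°) = 0.3455 I₀ · cos²(29°) = 0.2643 I₀.
I₃ = I₂ cos²(135° − 83°) = 0.2643 I₀ · cos²(52°) = 0.1002 I₀.
I₄ = I₃ cos²(58° − 135°) = 0.1002 I₀ · cos²(77°) = 0.005069 I₀.
Transmitted fraction = 0.005069.

≈ 0.00507 I₀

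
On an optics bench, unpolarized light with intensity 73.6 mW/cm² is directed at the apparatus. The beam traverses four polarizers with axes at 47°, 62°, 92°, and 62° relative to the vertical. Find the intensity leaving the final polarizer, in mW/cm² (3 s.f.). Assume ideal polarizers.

Unpolarized light through the first polarizer → I₁ = 73.6 mW/cm²/2 = 36.8 mW/cm², polarized at 47°.
I₂ = I₁ · cos²(15°) = 36.8 · 0.933 = 34.33 mW/cm².
I₃ = I₂ · cos²(30°) = 34.33 · 0.75 = 25.75 mW/cm².
I₄ = I₃ · cos²(30°) = 25.75 · 0.75 = 19.31 mW/cm².

I ≈ 19.3 mW/cm²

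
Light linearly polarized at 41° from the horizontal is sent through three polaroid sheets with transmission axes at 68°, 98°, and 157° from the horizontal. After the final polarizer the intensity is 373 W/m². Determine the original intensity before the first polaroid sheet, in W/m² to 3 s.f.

I₁ = I₀ cos²(68° − 41°) = I₀ cos²(27°) = 0.7939 I₀.
I₂ = I₁ cos²(98° − 68°) = 0.7939 I₀ · cos²(30°) = 0.5954 I₀.
I₃ = I₂ cos²(157° − 98°) = 0.5954 I₀ · cos²(59°) = 0.1579 I₀.
So 373 W/m² = 0.1579 I₀, giving I₀ = 373/0.1579 = 2362 W/m².

I₀ ≈ 2360 W/m²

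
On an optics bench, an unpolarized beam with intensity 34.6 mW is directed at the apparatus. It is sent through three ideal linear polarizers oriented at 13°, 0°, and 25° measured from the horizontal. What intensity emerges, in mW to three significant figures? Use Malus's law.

I ≈ 13.5 mW

Unpolarized light through the first polarizer → I₁ = 34.6 mW/2 = 17.3 mW, polarized at 13°.
I₂ = I₁ · cos²(13°) = 17.3 · 0.9494 = 16.42 mW.
I₃ = I₂ · cos²(25°) = 16.42 · 0.8214 = 13.49 mW.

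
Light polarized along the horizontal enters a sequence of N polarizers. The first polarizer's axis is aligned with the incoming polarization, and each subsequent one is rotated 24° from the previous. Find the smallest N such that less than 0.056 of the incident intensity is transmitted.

First polarizer is aligned with the polarization: full transmission.
Each further stage multiplies by cos²(24°) = 0.8346.
After N polarizers: T = 0.8346^(N−1). Require T < 0.056 ⇒ N−1 > ln(0.056)/ln(0.8346) = 15.94, so N−1 ≥ 16 and N = 17.
Check: N=17 gives T = 0.05538 < 0.056; N=16 gives T = 0.06636.

N = 17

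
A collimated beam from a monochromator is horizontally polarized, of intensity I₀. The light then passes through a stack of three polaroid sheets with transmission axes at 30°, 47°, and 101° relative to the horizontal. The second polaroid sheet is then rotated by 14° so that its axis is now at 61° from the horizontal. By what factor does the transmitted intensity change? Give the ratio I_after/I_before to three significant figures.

I_new/I_old ≈ 1.36

Before rotation:
I₁ = I₀ cos²(30° − 0°) = I₀ cos²(30°) = 0.75 I₀.
I₂ = I₁ cos²(47° − 30°) = 0.75 I₀ · cos²(17°) = 0.6859 I₀.
I₃ = I₂ cos²(101° − 47°) = 0.6859 I₀ · cos²(54°) = 0.237 I₀.
After rotation:
I₁ = I₀ cos²(30° − 0°) = I₀ cos²(30°) = 0.75 I₀.
I₂ = I₁ cos²(61° − 30°) = 0.75 I₀ · cos²(31°) = 0.5511 I₀.
I₃ = I₂ cos²(101° − 61°) = 0.5511 I₀ · cos²(40°) = 0.3234 I₀.
Ratio = 0.3234 / 0.237 = 1.365.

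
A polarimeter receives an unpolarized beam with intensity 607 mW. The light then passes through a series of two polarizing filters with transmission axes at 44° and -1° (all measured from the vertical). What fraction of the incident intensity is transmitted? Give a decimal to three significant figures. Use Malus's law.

I/I₀ ≈ 0.250

Unpolarized light through the first polarizer → I₁ = 607 mW/2 = 303.5 mW, polarized at 44°.
I₂ = I₁ · cos²(45°) = 303.5 · 0.5 = 151.8 mW.
Transmitted fraction = 0.25.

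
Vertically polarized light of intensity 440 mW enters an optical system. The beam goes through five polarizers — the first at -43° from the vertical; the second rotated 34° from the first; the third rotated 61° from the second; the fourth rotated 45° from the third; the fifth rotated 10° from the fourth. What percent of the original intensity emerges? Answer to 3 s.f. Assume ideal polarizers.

I₁ = 440 mW · cos²(43°) = 235.3 mW.
I₂ = I₁ · cos²(34°) = 235.3 · 0.6873 = 161.8 mW.
I₃ = I₂ · cos²(61°) = 161.8 · 0.235 = 38.02 mW.
I₄ = I₃ · cos²(45°) = 38.02 · 0.5 = 19.01 mW.
I₅ = I₄ · cos²(10°) = 19.01 · 0.9698 = 18.44 mW.
That is 4.19% of the incident intensity.

≈ 4.19%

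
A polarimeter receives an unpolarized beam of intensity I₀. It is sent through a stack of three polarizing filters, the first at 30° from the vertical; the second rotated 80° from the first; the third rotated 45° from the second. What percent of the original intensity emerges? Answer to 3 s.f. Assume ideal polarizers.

Unpolarized light through the first polarizer → I₁ = ½ I₀, now polarized at 30°.
I₂ = I₁ cos²(80°) = 0.5 · 0.03015 I₀ = 0.01508 I₀.
I₃ = I₂ cos²(45°) = 0.01508 · 0.5 I₀ = 0.007538 I₀.
That is 0.7538% of the incident intensity.

≈ 0.754%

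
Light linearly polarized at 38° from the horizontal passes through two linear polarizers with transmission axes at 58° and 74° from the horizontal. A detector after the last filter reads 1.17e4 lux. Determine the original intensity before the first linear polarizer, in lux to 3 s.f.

By Malus's law, I₁ = I₀ cos²(58° − 38°) = I₀ cos²(20°) = 0.883 I₀.
I₂ = I₁ cos²(74° − 58°) = 0.883 I₀ · cos²(16°) = 0.8159 I₀.
So 1.17e4 lux = 0.8159 I₀, giving I₀ = 1.17e4/0.8159 = 1.434e+04 lux.

I₀ ≈ 1.43e4 lux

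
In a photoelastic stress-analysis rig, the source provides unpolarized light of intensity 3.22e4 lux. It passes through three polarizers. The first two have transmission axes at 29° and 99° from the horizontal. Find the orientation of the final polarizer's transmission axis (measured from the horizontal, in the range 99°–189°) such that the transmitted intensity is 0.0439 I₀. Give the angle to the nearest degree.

θ ≈ 129°

Unpolarized light through the first polarizer → I₁ = ½ I₀, now polarized at 29°.
I₂ = I₁ cos²(99° − 29°) = 0.5 I₀ · cos²(70°) = 0.05849 I₀.
Need I₃/I₀ = 0.0439, so cos²(θ − 99°) = 0.0439 / 0.05849 = 0.7506.
θ − 99° = arccos(√0.7506) = 30.0°, giving θ ≈ 99 + 30.0 = 129.0°.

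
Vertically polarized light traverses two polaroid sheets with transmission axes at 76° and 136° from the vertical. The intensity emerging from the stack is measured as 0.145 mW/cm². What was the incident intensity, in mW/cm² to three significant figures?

I₁ = I₀ cos²(76° − 0°) = I₀ cos²(76°) = 0.05853 I₀.
I₂ = I₁ cos²(136° − 76°) = 0.05853 I₀ · cos²(60°) = 0.01463 I₀.
So 0.145 mW/cm² = 0.01463 I₀, giving I₀ = 0.145/0.01463 = 9.91 mW/cm².

I₀ ≈ 9.91 mW/cm²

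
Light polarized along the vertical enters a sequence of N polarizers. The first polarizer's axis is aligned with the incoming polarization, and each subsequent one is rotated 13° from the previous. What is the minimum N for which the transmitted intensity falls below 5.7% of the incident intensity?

N = 57

First polarizer is aligned with the polarization: full transmission.
Each further stage multiplies by cos²(13°) = 0.9494.
After N polarizers: T = 0.9494^(N−1). Require T < 0.057 ⇒ N−1 > ln(0.057)/ln(0.9494) = 55.17, so N−1 ≥ 56 and N = 57.
Check: N=57 gives T = 0.05459 < 0.057; N=56 gives T = 0.0575.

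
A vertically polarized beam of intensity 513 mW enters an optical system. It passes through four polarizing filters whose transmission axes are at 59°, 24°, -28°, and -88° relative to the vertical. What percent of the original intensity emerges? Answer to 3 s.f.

I₁ = 513 mW · cos²(59°) = 136.1 mW.
I₂ = I₁ · cos²(35°) = 136.1 · 0.671 = 91.31 mW.
I₃ = I₂ · cos²(52°) = 91.31 · 0.379 = 34.61 mW.
I₄ = I₃ · cos²(60°) = 34.61 · 0.25 = 8.653 mW.
That is 1.687% of the incident intensity.

≈ 1.69%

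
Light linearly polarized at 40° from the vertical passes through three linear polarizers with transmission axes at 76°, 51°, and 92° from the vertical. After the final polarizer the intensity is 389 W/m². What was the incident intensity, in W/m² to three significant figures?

I₁ = I₀ cos²(76° − 40°) = I₀ cos²(36°) = 0.6545 I₀.
I₂ = I₁ cos²(51° − 76°) = 0.6545 I₀ · cos²(25°) = 0.5376 I₀.
I₃ = I₂ cos²(92° − 51°) = 0.5376 I₀ · cos²(41°) = 0.3062 I₀.
So 389 W/m² = 0.3062 I₀, giving I₀ = 389/0.3062 = 1270 W/m².

I₀ ≈ 1270 W/m²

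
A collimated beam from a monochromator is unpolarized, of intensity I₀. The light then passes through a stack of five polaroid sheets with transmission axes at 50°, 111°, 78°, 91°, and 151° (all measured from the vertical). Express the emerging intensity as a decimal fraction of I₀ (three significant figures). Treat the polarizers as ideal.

Unpolarized light through the first polarizer → I₁ = ½ I₀, now polarized at 50°.
I₂ = I₁ cos²(111° − 50°) = 0.5 I₀ · cos²(61°) = 0.1175 I₀.
I₃ = I₂ cos²(78° − 111°) = 0.1175 I₀ · cos²(33°) = 0.08266 I₀.
I₄ = I₃ cos²(91° − 78°) = 0.08266 I₀ · cos²(13°) = 0.07848 I₀.
I₅ = I₄ cos²(151° − 91°) = 0.07848 I₀ · cos²(60°) = 0.01962 I₀.
Transmitted fraction = 0.01962.

≈ 0.0196 I₀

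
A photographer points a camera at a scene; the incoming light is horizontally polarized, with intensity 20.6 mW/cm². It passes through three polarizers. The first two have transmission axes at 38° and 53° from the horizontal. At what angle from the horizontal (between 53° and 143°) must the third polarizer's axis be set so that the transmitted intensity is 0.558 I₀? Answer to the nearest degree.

θ ≈ 64°

I₁ = I₀ cos²(38° − 0°) = I₀ cos²(38°) = 0.621 I₀.
I₂ = I₁ cos²(53° − 38°) = 0.621 I₀ · cos²(15°) = 0.5794 I₀.
Need I₃/I₀ = 0.558, so cos²(θ − 53°) = 0.558 / 0.5794 = 0.9631.
θ − 53° = arccos(√0.9631) = 11.1°, giving θ ≈ 53 + 11.1 = 64.1°.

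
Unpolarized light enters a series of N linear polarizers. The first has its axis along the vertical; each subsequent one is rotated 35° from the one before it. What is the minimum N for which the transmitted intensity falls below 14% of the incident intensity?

N = 5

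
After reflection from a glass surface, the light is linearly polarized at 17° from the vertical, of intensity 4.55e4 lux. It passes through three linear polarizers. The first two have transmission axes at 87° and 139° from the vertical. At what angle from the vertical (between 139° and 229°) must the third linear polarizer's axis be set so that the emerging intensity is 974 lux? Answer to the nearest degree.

θ ≈ 185°

I₁ = I₀ cos²(87° − 17°) = I₀ cos²(70°) = 0.117 I₀.
I₂ = I₁ cos²(139° − 87°) = 0.117 I₀ · cos²(52°) = 0.04434 I₀.
Target fraction: 974 / 4.55e4 lux = 0.02141 of I₀.
Need I₃/I₀ = 0.02141, so cos²(θ − 139°) = 0.02141 / 0.04434 = 0.4828.
θ − 139° = arccos(√0.4828) = 46.0°, giving θ ≈ 139 + 46.0 = 185.0°.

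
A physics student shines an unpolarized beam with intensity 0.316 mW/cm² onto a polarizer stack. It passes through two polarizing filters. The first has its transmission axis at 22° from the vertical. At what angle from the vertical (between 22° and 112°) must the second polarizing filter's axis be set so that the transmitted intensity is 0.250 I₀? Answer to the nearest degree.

Unpolarized light through the first polarizer → I₁ = ½ I₀, now polarized at 22°.
Need I₂/I₀ = 0.25, so cos²(θ − 22°) = 0.25 / 0.5 = 0.5.
θ − 22° = arccos(√0.5) = 45.0°, giving θ ≈ 22 + 45.0 = 67.0°.

θ ≈ 67°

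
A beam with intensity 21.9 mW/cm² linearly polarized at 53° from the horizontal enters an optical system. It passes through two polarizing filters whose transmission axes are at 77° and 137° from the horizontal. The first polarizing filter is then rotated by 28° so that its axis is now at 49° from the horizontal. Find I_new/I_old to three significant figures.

Before rotation:
By Malus's law, I₁ = I₀ cos²(77° − 53°) = I₀ cos²(24°) = 0.8346 I₀.
I₂ = I₁ cos²(137° − 77°) = 0.8346 I₀ · cos²(60°) = 0.2086 I₀.
After rotation:
I₁ = I₀ cos²(49° − 53°) = I₀ cos²(4°) = 0.9951 I₀.
I₂ = I₁ cos²(137° − 49°) = 0.9951 I₀ · cos²(88°) = 0.001212 I₀.
Ratio = 0.001212 / 0.2086 = 0.005809.

I_new/I_old ≈ 0.00581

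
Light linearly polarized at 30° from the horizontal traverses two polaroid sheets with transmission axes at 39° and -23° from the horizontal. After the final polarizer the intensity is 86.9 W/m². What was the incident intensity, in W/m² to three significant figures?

I₁ = I₀ cos²(39° − 30°) = I₀ cos²(9°) = 0.9755 I₀.
I₂ = I₁ cos²(-23° − 39°) = 0.9755 I₀ · cos²(62°) = 0.215 I₀.
So 86.9 W/m² = 0.215 I₀, giving I₀ = 86.9/0.215 = 404.2 W/m².

I₀ ≈ 404 W/m²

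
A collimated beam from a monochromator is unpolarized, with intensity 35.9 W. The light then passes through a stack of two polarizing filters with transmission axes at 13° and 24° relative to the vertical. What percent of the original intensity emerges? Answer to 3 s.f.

≈ 48.2%

Unpolarized light through the first polarizer → I₁ = 35.9 W/2 = 17.95 W, polarized at 13°.
I₂ = I₁ · cos²(11°) = 17.95 · 0.9636 = 17.3 W.
That is 48.18% of the incident intensity.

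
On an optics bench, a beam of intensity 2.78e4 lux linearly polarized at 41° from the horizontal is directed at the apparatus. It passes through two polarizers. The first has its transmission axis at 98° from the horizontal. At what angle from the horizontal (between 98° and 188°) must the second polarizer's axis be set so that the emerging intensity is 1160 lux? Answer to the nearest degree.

By Malus's law, I₁ = I₀ cos²(98° − 41°) = I₀ cos²(57°) = 0.2966 I₀.
Target fraction: 1160 / 2.78e4 lux = 0.04173 of I₀.
Need I₂/I₀ = 0.04173, so cos²(θ − 98°) = 0.04173 / 0.2966 = 0.1407.
θ − 98° = arccos(√0.1407) = 68.0°, giving θ ≈ 98 + 68.0 = 166.0°.

θ ≈ 166°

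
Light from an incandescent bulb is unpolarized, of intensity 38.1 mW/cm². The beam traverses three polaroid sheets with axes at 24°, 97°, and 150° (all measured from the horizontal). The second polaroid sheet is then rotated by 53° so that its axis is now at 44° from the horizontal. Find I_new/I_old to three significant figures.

I_new/I_old ≈ 2.17

Before rotation:
Unpolarized light through the first polarizer → I₁ = ½ I₀, now polarized at 24°.
I₂ = I₁ cos²(97° − 24°) = 0.5 I₀ · cos²(73°) = 0.04274 I₀.
I₃ = I₂ cos²(150° − 97°) = 0.04274 I₀ · cos²(53°) = 0.01548 I₀.
After rotation:
Unpolarized light through the first polarizer → I₁ = ½ I₀, now polarized at 24°.
I₂ = I₁ cos²(44° − 24°) = 0.5 I₀ · cos²(20°) = 0.4415 I₀.
Angle between axes 2 and 3: 74°. I₃ = 0.4415 I₀ · cos²(74°) = 0.03354 I₀.
Ratio = 0.03354 / 0.01548 = 2.167.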